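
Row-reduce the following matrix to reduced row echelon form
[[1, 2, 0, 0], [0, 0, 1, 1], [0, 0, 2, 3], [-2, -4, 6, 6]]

r4 → r4 + 2·r1
  [ 1  2  0  0 ]
  [ 0  0  1  1 ]
  [ 0  0  2  3 ]
  [ 0  0  6  6 ]
r3 → r3 − 2·r2
  [ 1  2  0  0 ]
  [ 0  0  1  1 ]
  [ 0  0  0  1 ]
  [ 0  0  6  6 ]
r4 → r4 − 6·r2
  [ 1  2  0  0 ]
  [ 0  0  1  1 ]
  [ 0  0  0  1 ]
  [ 0  0  0  0 ]
r2 → r2 − r3
  [ 1  2  0  0 ]
  [ 0  0  1  0 ]
  [ 0  0  0  1 ]
  [ 0  0  0  0 ]

[[1, 2, 0, 0], [0, 0, 1, 0], [0, 0, 0, 1], [0, 0, 0, 0]]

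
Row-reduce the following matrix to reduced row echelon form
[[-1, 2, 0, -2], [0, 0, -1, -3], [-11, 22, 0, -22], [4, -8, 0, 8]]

ρ1 → -1·ρ1
ρ3 → ρ3 + 11·ρ1
ρ4 → ρ4 − 4·ρ1
ρ2 → -1·ρ2

[[1, -2, 0, 2], [0, 0, 1, 3], [0, 0, 0, 0], [0, 0, 0, 0]]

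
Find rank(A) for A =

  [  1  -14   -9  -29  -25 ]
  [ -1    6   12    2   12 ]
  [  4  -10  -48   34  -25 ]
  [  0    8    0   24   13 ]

rank = 4

R2 → R2 + R1
R3 → R3 − 4·R1
R2 → -1/8·R2
R3 → R3 − 46·R2
R4 → R4 − 8·R2
R3 → 4/21·R3
R4 → R4 − 3·R3
R4 → -7·R4
R3 → R3 − 1/21·R4
R2 → R2 − 13/8·R4
R1 → R1 + 25·R4
R2 → R2 + 3/8·R3
R1 → R1 + 9·R3
R1 → R1 + 14·R2
The reduced form has 4 nonzero rows.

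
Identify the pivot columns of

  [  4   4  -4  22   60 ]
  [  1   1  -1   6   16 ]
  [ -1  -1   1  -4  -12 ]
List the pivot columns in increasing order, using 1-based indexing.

R1 := 1/4·R1
  [  1   1  -1  11/2   15 ]
  [  1   1  -1     6   16 ]
  [ -1  -1   1    -4  -12 ]
R2 := R2 − R1
  [  1   1  -1  11/2   15 ]
  [  0   0   0   1/2    1 ]
  [ -1  -1   1    -4  -12 ]
R3 := R3 + R1
  [ 1  1  -1  11/2  15 ]
  [ 0  0   0   1/2   1 ]
  [ 0  0   0   3/2   3 ]
R2 := 2·R2
  [ 1  1  -1  11/2  15 ]
  [ 0  0   0     1   2 ]
  [ 0  0   0   3/2   3 ]
R3 := R3 − 3/2·R2
  [ 1  1  -1  11/2  15 ]
  [ 0  0   0     1   2 ]
  [ 0  0   0     0   0 ]
R1 := R1 − 11/2·R2
  [ 1  1  -1  0  4 ]
  [ 0  0   0  1  2 ]
  [ 0  0   0  0  0 ]
Pivot columns are the columns containing a leading 1.

1, 4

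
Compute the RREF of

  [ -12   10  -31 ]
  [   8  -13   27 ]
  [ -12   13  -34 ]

R1 ← -1/12·R1
  [   1  -5/6  31/12 ]
  [   8   -13     27 ]
  [ -12    13    -34 ]
R2 ← R2 − 8·R1
  [   1   -5/6  31/12 ]
  [   0  -19/3   19/3 ]
  [ -12     13    -34 ]
R3 ← R3 + 12·R1
  [ 1   -5/6  31/12 ]
  [ 0  -19/3   19/3 ]
  [ 0      3     -3 ]
R2 ← -3/19·R2
  [ 1  -5/6  31/12 ]
  [ 0     1     -1 ]
  [ 0     3     -3 ]
R3 ← R3 − 3·R2
  [ 1  -5/6  31/12 ]
  [ 0     1     -1 ]
  [ 0     0      0 ]
R1 ← R1 + 5/6·R2
  [ 1  0  7/4 ]
  [ 0  1   -1 ]
  [ 0  0    0 ]

[[1, 0, 7/4], [0, 1, -1], [0, 0, 0]]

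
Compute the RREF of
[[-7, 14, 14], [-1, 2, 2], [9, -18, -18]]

r1 -> -1/7·r1
  [  1   -2   -2 ]
  [ -1    2    2 ]
  [  9  -18  -18 ]
r2 -> r2 + r1
  [ 1   -2   -2 ]
  [ 0    0    0 ]
  [ 9  -18  -18 ]
r3 -> r3 − 9·r1
  [ 1  -2  -2 ]
  [ 0   0   0 ]
  [ 0   0   0 ]

[[1, -2, -2], [0, 0, 0], [0, 0, 0]]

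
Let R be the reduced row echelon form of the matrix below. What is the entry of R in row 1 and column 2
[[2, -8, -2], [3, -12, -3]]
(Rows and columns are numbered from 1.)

R1 := 1/2·R1
  [ 1   -4  -1 ]
  [ 3  -12  -3 ]
R2 := R2 − 3·R1
  [ 1  -4  -1 ]
  [ 0   0   0 ]

-4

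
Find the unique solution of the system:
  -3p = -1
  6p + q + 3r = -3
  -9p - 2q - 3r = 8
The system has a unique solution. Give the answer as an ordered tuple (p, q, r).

(1/3, -6, 1/3)

Form the augmented matrix and row-reduce:
  [ -3   0   0  |  -1 ]
  [  6   1   3  |  -3 ]
  [ -9  -2  -3  |   8 ]
R1 ← -1/3·R1
R2 ← R2 − 6·R1
R3 ← R3 + 9·R1
R3 ← R3 + 2·R2
R3 ← 1/3·R3
R2 ← R2 − 3·R3
Reading off the last column: p = 1/3, q = -6, r = 1/3.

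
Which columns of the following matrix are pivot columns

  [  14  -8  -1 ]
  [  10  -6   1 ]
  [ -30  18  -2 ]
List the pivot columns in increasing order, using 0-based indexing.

0, 1, 2

ρ1 := 1/14·ρ1
ρ2 := ρ2 − 10·ρ1
ρ3 := ρ3 + 30·ρ1
ρ2 := -7/2·ρ2
ρ3 := ρ3 − 6/7·ρ2
ρ2 := ρ2 + 6·ρ3
ρ1 := ρ1 + 1/14·ρ3
ρ1 := ρ1 + 4/7·ρ2
Pivot columns are the columns containing a leading 1.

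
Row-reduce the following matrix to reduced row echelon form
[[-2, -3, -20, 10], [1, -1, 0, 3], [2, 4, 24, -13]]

R1 ← -1/2·R1
  [ 1  3/2  10   -5 ]
  [ 1   -1   0    3 ]
  [ 2    4  24  -13 ]
R2 ← R2 − R1
  [ 1   3/2   10   -5 ]
  [ 0  -5/2  -10    8 ]
  [ 2     4   24  -13 ]
R3 ← R3 − 2·R1
  [ 1   3/2   10  -5 ]
  [ 0  -5/2  -10   8 ]
  [ 0     1    4  -3 ]
R2 ← -2/5·R2
  [ 1  3/2  10     -5 ]
  [ 0    1   4  -16/5 ]
  [ 0    1   4     -3 ]
R3 ← R3 − R2
  [ 1  3/2  10     -5 ]
  [ 0    1   4  -16/5 ]
  [ 0    0   0    1/5 ]
R3 ← 5·R3
  [ 1  3/2  10     -5 ]
  [ 0    1   4  -16/5 ]
  [ 0    0   0      1 ]
R2 ← R2 + 16/5·R3
  [ 1  3/2  10  -5 ]
  [ 0    1   4   0 ]
  [ 0    0   0   1 ]
R1 ← R1 + 5·R3
  [ 1  3/2  10  0 ]
  [ 0    1   4  0 ]
  [ 0    0   0  1 ]
R1 ← R1 − 3/2·R2
  [ 1  0  4  0 ]
  [ 0  1  4  0 ]
  [ 0  0  0  1 ]

[[1, 0, 4, 0], [0, 1, 4, 0], [0, 0, 0, 1]]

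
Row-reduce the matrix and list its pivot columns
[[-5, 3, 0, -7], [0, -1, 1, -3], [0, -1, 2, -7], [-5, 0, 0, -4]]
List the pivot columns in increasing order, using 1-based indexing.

Multiply R1 by -1/5.
  [  1  -3/5  0  7/5 ]
  [  0    -1  1   -3 ]
  [  0    -1  2   -7 ]
  [ -5     0  0   -4 ]
Add 5 times R1 to R4.
  [ 1  -3/5  0  7/5 ]
  [ 0    -1  1   -3 ]
  [ 0    -1  2   -7 ]
  [ 0    -3  0    3 ]
Multiply R2 by -1.
  [ 1  -3/5   0  7/5 ]
  [ 0     1  -1    3 ]
  [ 0    -1   2   -7 ]
  [ 0    -3   0    3 ]
Add R2 to R3.
  [ 1  -3/5   0  7/5 ]
  [ 0     1  -1    3 ]
  [ 0     0   1   -4 ]
  [ 0    -3   0    3 ]
Add 3 times R2 to R4.
  [ 1  -3/5   0  7/5 ]
  [ 0     1  -1    3 ]
  [ 0     0   1   -4 ]
  [ 0     0  -3   12 ]
Add 3 times R3 to R4.
  [ 1  -3/5   0  7/5 ]
  [ 0     1  -1    3 ]
  [ 0     0   1   -4 ]
  [ 0     0   0    0 ]
Add R3 to R2.
  [ 1  -3/5  0  7/5 ]
  [ 0     1  0   -1 ]
  [ 0     0  1   -4 ]
  [ 0     0  0    0 ]
Add 3/5 times R2 to R1.
  [ 1  0  0  4/5 ]
  [ 0  1  0   -1 ]
  [ 0  0  1   -4 ]
  [ 0  0  0    0 ]
Pivot columns are the columns containing a leading 1.

1, 2, 3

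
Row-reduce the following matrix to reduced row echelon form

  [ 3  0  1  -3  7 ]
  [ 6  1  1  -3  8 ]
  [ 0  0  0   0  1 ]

[[1, 0, 1/3, -1, 0], [0, 1, -1, 3, 0], [0, 0, 0, 0, 1]]

R1 → 1/3·R1
  [ 1  0  1/3  -1  7/3 ]
  [ 6  1    1  -3    8 ]
  [ 0  0    0   0    1 ]
R2 → R2 − 6·R1
  [ 1  0  1/3  -1  7/3 ]
  [ 0  1   -1   3   -6 ]
  [ 0  0    0   0    1 ]
R2 → R2 + 6·R3
  [ 1  0  1/3  -1  7/3 ]
  [ 0  1   -1   3    0 ]
  [ 0  0    0   0    1 ]
R1 → R1 − 7/3·R3
  [ 1  0  1/3  -1  0 ]
  [ 0  1   -1   3  0 ]
  [ 0  0    0   0  1 ]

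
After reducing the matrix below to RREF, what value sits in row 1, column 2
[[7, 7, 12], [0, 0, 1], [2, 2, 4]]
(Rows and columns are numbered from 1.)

R1 := 1/7·R1
  [ 1  1  12/7 ]
  [ 0  0     1 ]
  [ 2  2     4 ]
R3 := R3 − 2·R1
  [ 1  1  12/7 ]
  [ 0  0     1 ]
  [ 0  0   4/7 ]
R3 := R3 − 4/7·R2
  [ 1  1  12/7 ]
  [ 0  0     1 ]
  [ 0  0     0 ]
R1 := R1 − 12/7·R2
  [ 1  1  0 ]
  [ 0  0  1 ]
  [ 0  0  0 ]

1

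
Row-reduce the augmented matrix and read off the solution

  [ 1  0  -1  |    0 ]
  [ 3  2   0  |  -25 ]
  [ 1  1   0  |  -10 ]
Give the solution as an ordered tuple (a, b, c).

(-5, -5, -5)

R2 -> R2 − 3·R1
  [ 1  0  -1  |    0 ]
  [ 0  2   3  |  -25 ]
  [ 1  1   0  |  -10 ]
R3 -> R3 − R1
  [ 1  0  -1  |    0 ]
  [ 0  2   3  |  -25 ]
  [ 0  1   1  |  -10 ]
R2 -> 1/2·R2
  [ 1  0   -1  |      0 ]
  [ 0  1  3/2  |  -25/2 ]
  [ 0  1    1  |    -10 ]
R3 -> R3 − R2
  [ 1  0    -1  |      0 ]
  [ 0  1   3/2  |  -25/2 ]
  [ 0  0  -1/2  |    5/2 ]
R3 -> -2·R3
  [ 1  0   -1  |      0 ]
  [ 0  1  3/2  |  -25/2 ]
  [ 0  0    1  |     -5 ]
R2 -> R2 − 3/2·R3
  [ 1  0  -1  |   0 ]
  [ 0  1   0  |  -5 ]
  [ 0  0   1  |  -5 ]
R1 -> R1 + R3
  [ 1  0  0  |  -5 ]
  [ 0  1  0  |  -5 ]
  [ 0  0  1  |  -5 ]
Reading off the last column: a = -5, b = -5, c = -5.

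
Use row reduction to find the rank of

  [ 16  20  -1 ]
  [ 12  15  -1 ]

Multiply R1 by 1/16.
  [  1  5/4  -1/16 ]
  [ 12   15     -1 ]
Subtract 12 times R1 from R2.
  [ 1  5/4  -1/16 ]
  [ 0    0   -1/4 ]
Multiply R2 by -4.
  [ 1  5/4  -1/16 ]
  [ 0    0      1 ]
Add 1/16 times R2 to R1.
  [ 1  5/4  0 ]
  [ 0    0  1 ]
The reduced form has 2 nonzero rows.

rank = 2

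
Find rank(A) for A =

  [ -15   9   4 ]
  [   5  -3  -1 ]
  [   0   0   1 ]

Multiply R1 by -1/15.
Subtract 5 times R1 from R2.
Multiply R2 by 3.
Subtract R2 from R3.
Add 4/15 times R2 to R1.
The reduced form has 2 nonzero rows.

rank = 2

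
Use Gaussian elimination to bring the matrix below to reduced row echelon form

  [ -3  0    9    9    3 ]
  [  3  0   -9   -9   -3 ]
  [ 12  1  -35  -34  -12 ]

R1 := -1/3·R1
  [  1  0   -3   -3   -1 ]
  [  3  0   -9   -9   -3 ]
  [ 12  1  -35  -34  -12 ]
R2 := R2 − 3·R1
  [  1  0   -3   -3   -1 ]
  [  0  0    0    0    0 ]
  [ 12  1  -35  -34  -12 ]
R3 := R3 − 12·R1
  [ 1  0  -3  -3  -1 ]
  [ 0  0   0   0   0 ]
  [ 0  1   1   2   0 ]
R2 ↔ R3
  [ 1  0  -3  -3  -1 ]
  [ 0  1   1   2   0 ]
  [ 0  0   0   0   0 ]

[[1, 0, -3, -3, -1], [0, 1, 1, 2, 0], [0, 0, 0, 0, 0]]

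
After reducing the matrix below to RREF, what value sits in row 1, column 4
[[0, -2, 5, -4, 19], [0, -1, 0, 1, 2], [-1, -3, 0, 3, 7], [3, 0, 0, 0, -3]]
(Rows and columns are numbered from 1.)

ρ1 ↔ ρ3
  [ -1  -3  0   3   7 ]
  [  0  -1  0   1   2 ]
  [  0  -2  5  -4  19 ]
  [  3   0  0   0  -3 ]
ρ1 -> -1·ρ1
  [ 1   3  0  -3  -7 ]
  [ 0  -1  0   1   2 ]
  [ 0  -2  5  -4  19 ]
  [ 3   0  0   0  -3 ]
ρ4 -> ρ4 − 3·ρ1
  [ 1   3  0  -3  -7 ]
  [ 0  -1  0   1   2 ]
  [ 0  -2  5  -4  19 ]
  [ 0  -9  0   9  18 ]
ρ2 -> -1·ρ2
  [ 1   3  0  -3  -7 ]
  [ 0   1  0  -1  -2 ]
  [ 0  -2  5  -4  19 ]
  [ 0  -9  0   9  18 ]
ρ3 -> ρ3 + 2·ρ2
  [ 1   3  0  -3  -7 ]
  [ 0   1  0  -1  -2 ]
  [ 0   0  5  -6  15 ]
  [ 0  -9  0   9  18 ]
ρ4 -> ρ4 + 9·ρ2
  [ 1  3  0  -3  -7 ]
  [ 0  1  0  -1  -2 ]
  [ 0  0  5  -6  15 ]
  [ 0  0  0   0   0 ]
ρ3 -> 1/5·ρ3
  [ 1  3  0    -3  -7 ]
  [ 0  1  0    -1  -2 ]
  [ 0  0  1  -6/5   3 ]
  [ 0  0  0     0   0 ]
ρ1 -> ρ1 − 3·ρ2
  [ 1  0  0     0  -1 ]
  [ 0  1  0    -1  -2 ]
  [ 0  0  1  -6/5   3 ]
  [ 0  0  0     0   0 ]

0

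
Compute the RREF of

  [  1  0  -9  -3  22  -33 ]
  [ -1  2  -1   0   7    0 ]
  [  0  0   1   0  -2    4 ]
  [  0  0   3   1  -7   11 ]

[[1, 0, 0, 0, 1, 0], [0, 1, 0, 0, 3, 2], [0, 0, 1, 0, -2, 4], [0, 0, 0, 1, -1, -1]]

ρ2 -> ρ2 + ρ1
ρ2 -> 1/2·ρ2
ρ4 -> ρ4 − 3·ρ3
ρ2 -> ρ2 + 3/2·ρ4
ρ1 -> ρ1 + 3·ρ4
ρ2 -> ρ2 + 5·ρ3
ρ1 -> ρ1 + 9·ρ3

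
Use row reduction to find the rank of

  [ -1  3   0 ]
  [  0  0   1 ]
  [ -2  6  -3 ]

Multiply R1 by -1.
Add 2 times R1 to R3.
Add 3 times R2 to R3.
The reduced form has 2 nonzero rows.

rank = 2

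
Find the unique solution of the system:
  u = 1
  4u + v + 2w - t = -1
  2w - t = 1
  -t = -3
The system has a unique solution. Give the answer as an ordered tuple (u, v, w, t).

(1, -6, 2, 3)

Form the augmented matrix and row-reduce:
  [ 1  0  0   0  |   1 ]
  [ 4  1  2  -1  |  -1 ]
  [ 0  0  2  -1  |   1 ]
  [ 0  0  0  -1  |  -3 ]
Subtract 4 times ρ1 from ρ2.
Multiply ρ3 by 1/2.
Multiply ρ4 by -1.
Add 1/2 times ρ4 to ρ3.
Add ρ4 to ρ2.
Subtract 2 times ρ3 from ρ2.
Reading off the last column: u = 1, v = -6, w = 2, t = 3.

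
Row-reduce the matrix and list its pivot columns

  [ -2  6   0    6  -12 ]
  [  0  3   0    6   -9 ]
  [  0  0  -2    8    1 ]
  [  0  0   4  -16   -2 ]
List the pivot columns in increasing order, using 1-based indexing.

1, 2, 3

R1 → -1/2·R1
  [ 1  -3   0   -3   6 ]
  [ 0   3   0    6  -9 ]
  [ 0   0  -2    8   1 ]
  [ 0   0   4  -16  -2 ]
R2 → 1/3·R2
  [ 1  -3   0   -3   6 ]
  [ 0   1   0    2  -3 ]
  [ 0   0  -2    8   1 ]
  [ 0   0   4  -16  -2 ]
R3 → -1/2·R3
  [ 1  -3  0   -3     6 ]
  [ 0   1  0    2    -3 ]
  [ 0   0  1   -4  -1/2 ]
  [ 0   0  4  -16    -2 ]
R4 → R4 − 4·R3
  [ 1  -3  0  -3     6 ]
  [ 0   1  0   2    -3 ]
  [ 0   0  1  -4  -1/2 ]
  [ 0   0  0   0     0 ]
R1 → R1 + 3·R2
  [ 1  0  0   3    -3 ]
  [ 0  1  0   2    -3 ]
  [ 0  0  1  -4  -1/2 ]
  [ 0  0  0   0     0 ]
Pivot columns are the columns containing a leading 1.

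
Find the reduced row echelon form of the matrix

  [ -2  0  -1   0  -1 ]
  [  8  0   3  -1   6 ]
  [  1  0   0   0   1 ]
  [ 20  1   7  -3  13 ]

R1 := -1/2·R1
  [  1  0  1/2   0  1/2 ]
  [  8  0    3  -1    6 ]
  [  1  0    0   0    1 ]
  [ 20  1    7  -3   13 ]
R2 := R2 − 8·R1
  [  1  0  1/2   0  1/2 ]
  [  0  0   -1  -1    2 ]
  [  1  0    0   0    1 ]
  [ 20  1    7  -3   13 ]
R3 := R3 − R1
  [  1  0   1/2   0  1/2 ]
  [  0  0    -1  -1    2 ]
  [  0  0  -1/2   0  1/2 ]
  [ 20  1     7  -3   13 ]
R4 := R4 − 20·R1
  [ 1  0   1/2   0  1/2 ]
  [ 0  0    -1  -1    2 ]
  [ 0  0  -1/2   0  1/2 ]
  [ 0  1    -3  -3    3 ]
R2 <=> R4
  [ 1  0   1/2   0  1/2 ]
  [ 0  1    -3  -3    3 ]
  [ 0  0  -1/2   0  1/2 ]
  [ 0  0    -1  -1    2 ]
R3 := -2·R3
  [ 1  0  1/2   0  1/2 ]
  [ 0  1   -3  -3    3 ]
  [ 0  0    1   0   -1 ]
  [ 0  0   -1  -1    2 ]
R4 := R4 + R3
  [ 1  0  1/2   0  1/2 ]
  [ 0  1   -3  -3    3 ]
  [ 0  0    1   0   -1 ]
  [ 0  0    0  -1    1 ]
R4 := -1·R4
  [ 1  0  1/2   0  1/2 ]
  [ 0  1   -3  -3    3 ]
  [ 0  0    1   0   -1 ]
  [ 0  0    0   1   -1 ]
R2 := R2 + 3·R4
  [ 1  0  1/2  0  1/2 ]
  [ 0  1   -3  0    0 ]
  [ 0  0    1  0   -1 ]
  [ 0  0    0  1   -1 ]
R2 := R2 + 3·R3
  [ 1  0  1/2  0  1/2 ]
  [ 0  1    0  0   -3 ]
  [ 0  0    1  0   -1 ]
  [ 0  0    0  1   -1 ]
R1 := R1 − 1/2·R3
  [ 1  0  0  0   1 ]
  [ 0  1  0  0  -3 ]
  [ 0  0  1  0  -1 ]
  [ 0  0  0  1  -1 ]

[[1, 0, 0, 0, 1], [0, 1, 0, 0, -3], [0, 0, 1, 0, -1], [0, 0, 0, 1, -1]]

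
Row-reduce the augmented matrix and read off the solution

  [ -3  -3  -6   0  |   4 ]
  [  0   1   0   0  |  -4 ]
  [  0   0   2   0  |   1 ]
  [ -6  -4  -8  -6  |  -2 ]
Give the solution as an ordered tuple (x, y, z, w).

r1 -> -1/3·r1
  [  1   1   2   0  |  -4/3 ]
  [  0   1   0   0  |    -4 ]
  [  0   0   2   0  |     1 ]
  [ -6  -4  -8  -6  |    -2 ]
r4 -> r4 + 6·r1
  [ 1  1  2   0  |  -4/3 ]
  [ 0  1  0   0  |    -4 ]
  [ 0  0  2   0  |     1 ]
  [ 0  2  4  -6  |   -10 ]
r4 -> r4 − 2·r2
  [ 1  1  2   0  |  -4/3 ]
  [ 0  1  0   0  |    -4 ]
  [ 0  0  2   0  |     1 ]
  [ 0  0  4  -6  |    -2 ]
r3 -> 1/2·r3
  [ 1  1  2   0  |  -4/3 ]
  [ 0  1  0   0  |    -4 ]
  [ 0  0  1   0  |   1/2 ]
  [ 0  0  4  -6  |    -2 ]
r4 -> r4 − 4·r3
  [ 1  1  2   0  |  -4/3 ]
  [ 0  1  0   0  |    -4 ]
  [ 0  0  1   0  |   1/2 ]
  [ 0  0  0  -6  |    -4 ]
r4 -> -1/6·r4
  [ 1  1  2  0  |  -4/3 ]
  [ 0  1  0  0  |    -4 ]
  [ 0  0  1  0  |   1/2 ]
  [ 0  0  0  1  |   2/3 ]
r1 -> r1 − 2·r3
  [ 1  1  0  0  |  -7/3 ]
  [ 0  1  0  0  |    -4 ]
  [ 0  0  1  0  |   1/2 ]
  [ 0  0  0  1  |   2/3 ]
r1 -> r1 − r2
  [ 1  0  0  0  |  5/3 ]
  [ 0  1  0  0  |   -4 ]
  [ 0  0  1  0  |  1/2 ]
  [ 0  0  0  1  |  2/3 ]
Reading off the last column: x = 5/3, y = -4, z = 1/2, w = 2/3.

(5/3, -4, 1/2, 2/3)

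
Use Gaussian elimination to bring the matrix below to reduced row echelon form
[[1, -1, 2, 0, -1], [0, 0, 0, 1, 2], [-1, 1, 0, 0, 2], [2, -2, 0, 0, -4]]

Add R1 to R3.
  [ 1  -1  2  0  -1 ]
  [ 0   0  0  1   2 ]
  [ 0   0  2  0   1 ]
  [ 2  -2  0  0  -4 ]
Subtract 2 times R1 from R4.
  [ 1  -1   2  0  -1 ]
  [ 0   0   0  1   2 ]
  [ 0   0   2  0   1 ]
  [ 0   0  -4  0  -2 ]
Swap R2 and R3.
  [ 1  -1   2  0  -1 ]
  [ 0   0   2  0   1 ]
  [ 0   0   0  1   2 ]
  [ 0   0  -4  0  -2 ]
Multiply R2 by 1/2.
  [ 1  -1   2  0   -1 ]
  [ 0   0   1  0  1/2 ]
  [ 0   0   0  1    2 ]
  [ 0   0  -4  0   -2 ]
Add 4 times R2 to R4.
  [ 1  -1  2  0   -1 ]
  [ 0   0  1  0  1/2 ]
  [ 0   0  0  1    2 ]
  [ 0   0  0  0    0 ]
Subtract 2 times R2 from R1.
  [ 1  -1  0  0   -2 ]
  [ 0   0  1  0  1/2 ]
  [ 0   0  0  1    2 ]
  [ 0   0  0  0    0 ]

[[1, -1, 0, 0, -2], [0, 0, 1, 0, 1/2], [0, 0, 0, 1, 2], [0, 0, 0, 0, 0]]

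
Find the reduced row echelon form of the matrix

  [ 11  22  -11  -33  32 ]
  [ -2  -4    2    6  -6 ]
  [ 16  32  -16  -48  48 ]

[[1, 2, -1, -3, 0], [0, 0, 0, 0, 1], [0, 0, 0, 0, 0]]

R1 -> 1/11·R1
  [  1   2   -1   -3  32/11 ]
  [ -2  -4    2    6     -6 ]
  [ 16  32  -16  -48     48 ]
R2 -> R2 + 2·R1
  [  1   2   -1   -3  32/11 ]
  [  0   0    0    0  -2/11 ]
  [ 16  32  -16  -48     48 ]
R3 -> R3 − 16·R1
  [ 1  2  -1  -3  32/11 ]
  [ 0  0   0   0  -2/11 ]
  [ 0  0   0   0  16/11 ]
R2 -> -11/2·R2
  [ 1  2  -1  -3  32/11 ]
  [ 0  0   0   0      1 ]
  [ 0  0   0   0  16/11 ]
R3 -> R3 − 16/11·R2
  [ 1  2  -1  -3  32/11 ]
  [ 0  0   0   0      1 ]
  [ 0  0   0   0      0 ]
R1 -> R1 − 32/11·R2
  [ 1  2  -1  -3  0 ]
  [ 0  0   0   0  1 ]
  [ 0  0   0   0  0 ]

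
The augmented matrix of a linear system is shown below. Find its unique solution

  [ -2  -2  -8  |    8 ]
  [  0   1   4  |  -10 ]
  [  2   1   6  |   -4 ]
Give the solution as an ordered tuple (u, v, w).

R1 := -1/2·R1
  [ 1  1  4  |   -4 ]
  [ 0  1  4  |  -10 ]
  [ 2  1  6  |   -4 ]
R3 := R3 − 2·R1
  [ 1   1   4  |   -4 ]
  [ 0   1   4  |  -10 ]
  [ 0  -1  -2  |    4 ]
R3 := R3 + R2
  [ 1  1  4  |   -4 ]
  [ 0  1  4  |  -10 ]
  [ 0  0  2  |   -6 ]
R3 := 1/2·R3
  [ 1  1  4  |   -4 ]
  [ 0  1  4  |  -10 ]
  [ 0  0  1  |   -3 ]
R2 := R2 − 4·R3
  [ 1  1  4  |  -4 ]
  [ 0  1  0  |   2 ]
  [ 0  0  1  |  -3 ]
R1 := R1 − 4·R3
  [ 1  1  0  |   8 ]
  [ 0  1  0  |   2 ]
  [ 0  0  1  |  -3 ]
R1 := R1 − R2
  [ 1  0  0  |   6 ]
  [ 0  1  0  |   2 ]
  [ 0  0  1  |  -3 ]
Reading off the last column: u = 6, v = 2, w = -3.

(6, 2, -3)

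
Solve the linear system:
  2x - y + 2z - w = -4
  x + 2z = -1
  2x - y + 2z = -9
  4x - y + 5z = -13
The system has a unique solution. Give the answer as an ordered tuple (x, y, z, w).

(-5, 3, 2, -5)

Form the augmented matrix and row-reduce:
  [ 2  -1  2  -1  |   -4 ]
  [ 1   0  2   0  |   -1 ]
  [ 2  -1  2   0  |   -9 ]
  [ 4  -1  5   0  |  -13 ]
ρ1 → 1/2·ρ1
ρ2 → ρ2 − ρ1
ρ3 → ρ3 − 2·ρ1
ρ4 → ρ4 − 4·ρ1
ρ2 → 2·ρ2
ρ4 → ρ4 − ρ2
ρ3 <=> ρ4
ρ3 → -1·ρ3
ρ3 → ρ3 + ρ4
ρ2 → ρ2 − ρ4
ρ1 → ρ1 + 1/2·ρ4
ρ2 → ρ2 − 2·ρ3
ρ1 → ρ1 − ρ3
ρ1 → ρ1 + 1/2·ρ2
Reading off the last column: x = -5, y = 3, z = 2, w = -5.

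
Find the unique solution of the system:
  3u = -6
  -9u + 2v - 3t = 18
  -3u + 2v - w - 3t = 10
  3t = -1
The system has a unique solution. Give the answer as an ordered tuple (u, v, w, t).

Form the augmented matrix and row-reduce:
  [  3  0   0   0  |  -6 ]
  [ -9  2   0  -3  |  18 ]
  [ -3  2  -1  -3  |  10 ]
  [  0  0   0   3  |  -1 ]
R1 -> 1/3·R1
  [  1  0   0   0  |  -2 ]
  [ -9  2   0  -3  |  18 ]
  [ -3  2  -1  -3  |  10 ]
  [  0  0   0   3  |  -1 ]
R2 -> R2 + 9·R1
  [  1  0   0   0  |  -2 ]
  [  0  2   0  -3  |   0 ]
  [ -3  2  -1  -3  |  10 ]
  [  0  0   0   3  |  -1 ]
R3 -> R3 + 3·R1
  [ 1  0   0   0  |  -2 ]
  [ 0  2   0  -3  |   0 ]
  [ 0  2  -1  -3  |   4 ]
  [ 0  0   0   3  |  -1 ]
R2 -> 1/2·R2
  [ 1  0   0     0  |  -2 ]
  [ 0  1   0  -3/2  |   0 ]
  [ 0  2  -1    -3  |   4 ]
  [ 0  0   0     3  |  -1 ]
R3 -> R3 − 2·R2
  [ 1  0   0     0  |  -2 ]
  [ 0  1   0  -3/2  |   0 ]
  [ 0  0  -1     0  |   4 ]
  [ 0  0   0     3  |  -1 ]
R3 -> -1·R3
  [ 1  0  0     0  |  -2 ]
  [ 0  1  0  -3/2  |   0 ]
  [ 0  0  1     0  |  -4 ]
  [ 0  0  0     3  |  -1 ]
R4 -> 1/3·R4
  [ 1  0  0     0  |    -2 ]
  [ 0  1  0  -3/2  |     0 ]
  [ 0  0  1     0  |    -4 ]
  [ 0  0  0     1  |  -1/3 ]
R2 -> R2 + 3/2·R4
  [ 1  0  0  0  |    -2 ]
  [ 0  1  0  0  |  -1/2 ]
  [ 0  0  1  0  |    -4 ]
  [ 0  0  0  1  |  -1/3 ]
Reading off the last column: u = -2, v = -1/2, w = -4, t = -1/3.

(-2, -1/2, -4, -1/3)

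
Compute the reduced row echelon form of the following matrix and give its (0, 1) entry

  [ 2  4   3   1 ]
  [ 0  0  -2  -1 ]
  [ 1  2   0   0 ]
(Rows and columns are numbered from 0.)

2

R1 → 1/2·R1
R3 → R3 − R1
R2 → -1/2·R2
R3 → R3 + 3/2·R2
R3 → 4·R3
R2 → R2 − 1/2·R3
R1 → R1 − 1/2·R3
R1 → R1 − 3/2·R2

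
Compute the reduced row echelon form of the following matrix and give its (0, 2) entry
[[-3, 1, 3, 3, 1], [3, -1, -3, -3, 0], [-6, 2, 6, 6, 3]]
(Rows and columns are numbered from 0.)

-1

r1 := -1/3·r1
  [  1  -1/3  -1  -1  -1/3 ]
  [  3    -1  -3  -3     0 ]
  [ -6     2   6   6     3 ]
r2 := r2 − 3·r1
  [  1  -1/3  -1  -1  -1/3 ]
  [  0     0   0   0     1 ]
  [ -6     2   6   6     3 ]
r3 := r3 + 6·r1
  [ 1  -1/3  -1  -1  -1/3 ]
  [ 0     0   0   0     1 ]
  [ 0     0   0   0     1 ]
r3 := r3 − r2
  [ 1  -1/3  -1  -1  -1/3 ]
  [ 0     0   0   0     1 ]
  [ 0     0   0   0     0 ]
r1 := r1 + 1/3·r2
  [ 1  -1/3  -1  -1  0 ]
  [ 0     0   0   0  1 ]
  [ 0     0   0   0  0 ]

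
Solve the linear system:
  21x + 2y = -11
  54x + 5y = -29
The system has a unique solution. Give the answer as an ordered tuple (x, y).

Form the augmented matrix and row-reduce:
  [ 21  2  |  -11 ]
  [ 54  5  |  -29 ]
Multiply r1 by 1/21.
Subtract 54 times r1 from r2.
Multiply r2 by -7.
Subtract 2/21 times r2 from r1.
Reading off the last column: x = -1, y = 5.

(-1, 5)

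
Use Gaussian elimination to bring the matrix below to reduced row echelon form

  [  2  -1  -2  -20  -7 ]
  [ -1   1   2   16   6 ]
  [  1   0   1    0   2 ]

[[1, 0, 0, -4, -1], [0, 1, 0, 4, -1], [0, 0, 1, 4, 3]]

R1 ← 1/2·R1
  [  1  -1/2  -1  -10  -7/2 ]
  [ -1     1   2   16     6 ]
  [  1     0   1    0     2 ]
R2 ← R2 + R1
  [ 1  -1/2  -1  -10  -7/2 ]
  [ 0   1/2   1    6   5/2 ]
  [ 1     0   1    0     2 ]
R3 ← R3 − R1
  [ 1  -1/2  -1  -10  -7/2 ]
  [ 0   1/2   1    6   5/2 ]
  [ 0   1/2   2   10  11/2 ]
R2 ← 2·R2
  [ 1  -1/2  -1  -10  -7/2 ]
  [ 0     1   2   12     5 ]
  [ 0   1/2   2   10  11/2 ]
R3 ← R3 − 1/2·R2
  [ 1  -1/2  -1  -10  -7/2 ]
  [ 0     1   2   12     5 ]
  [ 0     0   1    4     3 ]
R2 ← R2 − 2·R3
  [ 1  -1/2  -1  -10  -7/2 ]
  [ 0     1   0    4    -1 ]
  [ 0     0   1    4     3 ]
R1 ← R1 + R3
  [ 1  -1/2  0  -6  -1/2 ]
  [ 0     1  0   4    -1 ]
  [ 0     0  1   4     3 ]
R1 ← R1 + 1/2·R2
  [ 1  0  0  -4  -1 ]
  [ 0  1  0   4  -1 ]
  [ 0  0  1   4   3 ]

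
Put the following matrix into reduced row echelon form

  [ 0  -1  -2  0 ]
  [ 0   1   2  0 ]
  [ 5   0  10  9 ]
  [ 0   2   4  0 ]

R1 <=> R3
  [ 5   0  10  9 ]
  [ 0   1   2  0 ]
  [ 0  -1  -2  0 ]
  [ 0   2   4  0 ]
R1 ← 1/5·R1
  [ 1   0   2  9/5 ]
  [ 0   1   2    0 ]
  [ 0  -1  -2    0 ]
  [ 0   2   4    0 ]
R3 ← R3 + R2
  [ 1  0  2  9/5 ]
  [ 0  1  2    0 ]
  [ 0  0  0    0 ]
  [ 0  2  4    0 ]
R4 ← R4 − 2·R2
  [ 1  0  2  9/5 ]
  [ 0  1  2    0 ]
  [ 0  0  0    0 ]
  [ 0  0  0    0 ]

[[1, 0, 2, 9/5], [0, 1, 2, 0], [0, 0, 0, 0], [0, 0, 0, 0]]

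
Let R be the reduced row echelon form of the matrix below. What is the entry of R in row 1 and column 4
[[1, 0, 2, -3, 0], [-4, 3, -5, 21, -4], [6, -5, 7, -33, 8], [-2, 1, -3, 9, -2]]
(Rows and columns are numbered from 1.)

-3

R2 → R2 + 4·R1
  [  1   0   2   -3   0 ]
  [  0   3   3    9  -4 ]
  [  6  -5   7  -33   8 ]
  [ -2   1  -3    9  -2 ]
R3 → R3 − 6·R1
  [  1   0   2   -3   0 ]
  [  0   3   3    9  -4 ]
  [  0  -5  -5  -15   8 ]
  [ -2   1  -3    9  -2 ]
R4 → R4 + 2·R1
  [ 1   0   2   -3   0 ]
  [ 0   3   3    9  -4 ]
  [ 0  -5  -5  -15   8 ]
  [ 0   1   1    3  -2 ]
R2 → 1/3·R2
  [ 1   0   2   -3     0 ]
  [ 0   1   1    3  -4/3 ]
  [ 0  -5  -5  -15     8 ]
  [ 0   1   1    3    -2 ]
R3 → R3 + 5·R2
  [ 1  0  2  -3     0 ]
  [ 0  1  1   3  -4/3 ]
  [ 0  0  0   0   4/3 ]
  [ 0  1  1   3    -2 ]
R4 → R4 − R2
  [ 1  0  2  -3     0 ]
  [ 0  1  1   3  -4/3 ]
  [ 0  0  0   0   4/3 ]
  [ 0  0  0   0  -2/3 ]
R3 → 3/4·R3
  [ 1  0  2  -3     0 ]
  [ 0  1  1   3  -4/3 ]
  [ 0  0  0   0     1 ]
  [ 0  0  0   0  -2/3 ]
R4 → R4 + 2/3·R3
  [ 1  0  2  -3     0 ]
  [ 0  1  1   3  -4/3 ]
  [ 0  0  0   0     1 ]
  [ 0  0  0   0     0 ]
R2 → R2 + 4/3·R3
  [ 1  0  2  -3  0 ]
  [ 0  1  1   3  0 ]
  [ 0  0  0   0  1 ]
  [ 0  0  0   0  0 ]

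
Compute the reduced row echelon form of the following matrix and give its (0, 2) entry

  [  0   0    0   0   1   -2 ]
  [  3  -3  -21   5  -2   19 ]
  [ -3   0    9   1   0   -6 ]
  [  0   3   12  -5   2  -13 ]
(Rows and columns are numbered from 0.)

-3

R1 <-> R2
  [  3  -3  -21   5  -2   19 ]
  [  0   0    0   0   1   -2 ]
  [ -3   0    9   1   0   -6 ]
  [  0   3   12  -5   2  -13 ]
R1 := 1/3·R1
  [  1  -1  -7  5/3  -2/3  19/3 ]
  [  0   0   0    0     1    -2 ]
  [ -3   0   9    1     0    -6 ]
  [  0   3  12   -5     2   -13 ]
R3 := R3 + 3·R1
  [ 1  -1   -7  5/3  -2/3  19/3 ]
  [ 0   0    0    0     1    -2 ]
  [ 0  -3  -12    6    -2    13 ]
  [ 0   3   12   -5     2   -13 ]
R2 <-> R3
  [ 1  -1   -7  5/3  -2/3  19/3 ]
  [ 0  -3  -12    6    -2    13 ]
  [ 0   0    0    0     1    -2 ]
  [ 0   3   12   -5     2   -13 ]
R2 := -1/3·R2
  [ 1  -1  -7  5/3  -2/3   19/3 ]
  [ 0   1   4   -2   2/3  -13/3 ]
  [ 0   0   0    0     1     -2 ]
  [ 0   3  12   -5     2    -13 ]
R4 := R4 − 3·R2
  [ 1  -1  -7  5/3  -2/3   19/3 ]
  [ 0   1   4   -2   2/3  -13/3 ]
  [ 0   0   0    0     1     -2 ]
  [ 0   0   0    1     0      0 ]
R3 <-> R4
  [ 1  -1  -7  5/3  -2/3   19/3 ]
  [ 0   1   4   -2   2/3  -13/3 ]
  [ 0   0   0    1     0      0 ]
  [ 0   0   0    0     1     -2 ]
R2 := R2 − 2/3·R4
  [ 1  -1  -7  5/3  -2/3  19/3 ]
  [ 0   1   4   -2     0    -3 ]
  [ 0   0   0    1     0     0 ]
  [ 0   0   0    0     1    -2 ]
R1 := R1 + 2/3·R4
  [ 1  -1  -7  5/3  0   5 ]
  [ 0   1   4   -2  0  -3 ]
  [ 0   0   0    1  0   0 ]
  [ 0   0   0    0  1  -2 ]
R2 := R2 + 2·R3
  [ 1  -1  -7  5/3  0   5 ]
  [ 0   1   4    0  0  -3 ]
  [ 0   0   0    1  0   0 ]
  [ 0   0   0    0  1  -2 ]
R1 := R1 − 5/3·R3
  [ 1  -1  -7  0  0   5 ]
  [ 0   1   4  0  0  -3 ]
  [ 0   0   0  1  0   0 ]
  [ 0   0   0  0  1  -2 ]
R1 := R1 + R2
  [ 1  0  -3  0  0   2 ]
  [ 0  1   4  0  0  -3 ]
  [ 0  0   0  1  0   0 ]
  [ 0  0   0  0  1  -2 ]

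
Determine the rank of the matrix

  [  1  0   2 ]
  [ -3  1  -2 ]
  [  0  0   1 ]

rank = 3

ρ2 -> ρ2 + 3·ρ1
  [ 1  0  2 ]
  [ 0  1  4 ]
  [ 0  0  1 ]
ρ2 -> ρ2 − 4·ρ3
  [ 1  0  2 ]
  [ 0  1  0 ]
  [ 0  0  1 ]
ρ1 -> ρ1 − 2·ρ3
  [ 1  0  0 ]
  [ 0  1  0 ]
  [ 0  0  1 ]
The reduced form has 3 nonzero rows.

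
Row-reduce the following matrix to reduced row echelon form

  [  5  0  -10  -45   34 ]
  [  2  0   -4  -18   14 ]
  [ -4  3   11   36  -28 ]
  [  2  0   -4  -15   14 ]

[[1, 0, -2, 0, 0], [0, 1, 1, 0, 0], [0, 0, 0, 1, 0], [0, 0, 0, 0, 1]]

R1 → 1/5·R1
R2 → R2 − 2·R1
R3 → R3 + 4·R1
R4 → R4 − 2·R1
R2 <=> R3
R2 → 1/3·R2
R3 <=> R4
R3 → 1/3·R3
R4 → 5/2·R4
R3 → R3 − 2/15·R4
R2 → R2 + 4/15·R4
R1 → R1 − 34/5·R4
R1 → R1 + 9·R3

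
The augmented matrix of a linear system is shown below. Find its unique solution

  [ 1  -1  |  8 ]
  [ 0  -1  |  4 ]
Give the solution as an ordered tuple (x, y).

ρ2 := -1·ρ2
ρ1 := ρ1 + ρ2
Reading off the last column: x = 4, y = -4.

(4, -4)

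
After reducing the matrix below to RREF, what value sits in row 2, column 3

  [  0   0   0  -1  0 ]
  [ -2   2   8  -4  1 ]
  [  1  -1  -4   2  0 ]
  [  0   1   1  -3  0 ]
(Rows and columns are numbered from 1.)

1

R1 <-> R2
  [ -2   2   8  -4  1 ]
  [  0   0   0  -1  0 ]
  [  1  -1  -4   2  0 ]
  [  0   1   1  -3  0 ]
R1 ← -1/2·R1
  [ 1  -1  -4   2  -1/2 ]
  [ 0   0   0  -1     0 ]
  [ 1  -1  -4   2     0 ]
  [ 0   1   1  -3     0 ]
R3 ← R3 − R1
  [ 1  -1  -4   2  -1/2 ]
  [ 0   0   0  -1     0 ]
  [ 0   0   0   0   1/2 ]
  [ 0   1   1  -3     0 ]
R2 <-> R4
  [ 1  -1  -4   2  -1/2 ]
  [ 0   1   1  -3     0 ]
  [ 0   0   0   0   1/2 ]
  [ 0   0   0  -1     0 ]
R3 <-> R4
  [ 1  -1  -4   2  -1/2 ]
  [ 0   1   1  -3     0 ]
  [ 0   0   0  -1     0 ]
  [ 0   0   0   0   1/2 ]
R3 ← -1·R3
  [ 1  -1  -4   2  -1/2 ]
  [ 0   1   1  -3     0 ]
  [ 0   0   0   1     0 ]
  [ 0   0   0   0   1/2 ]
R4 ← 2·R4
  [ 1  -1  -4   2  -1/2 ]
  [ 0   1   1  -3     0 ]
  [ 0   0   0   1     0 ]
  [ 0   0   0   0     1 ]
R1 ← R1 + 1/2·R4
  [ 1  -1  -4   2  0 ]
  [ 0   1   1  -3  0 ]
  [ 0   0   0   1  0 ]
  [ 0   0   0   0  1 ]
R2 ← R2 + 3·R3
  [ 1  -1  -4  2  0 ]
  [ 0   1   1  0  0 ]
  [ 0   0   0  1  0 ]
  [ 0   0   0  0  1 ]
R1 ← R1 − 2·R3
  [ 1  -1  -4  0  0 ]
  [ 0   1   1  0  0 ]
  [ 0   0   0  1  0 ]
  [ 0   0   0  0  1 ]
R1 ← R1 + R2
  [ 1  0  -3  0  0 ]
  [ 0  1   1  0  0 ]
  [ 0  0   0  1  0 ]
  [ 0  0   0  0  1 ]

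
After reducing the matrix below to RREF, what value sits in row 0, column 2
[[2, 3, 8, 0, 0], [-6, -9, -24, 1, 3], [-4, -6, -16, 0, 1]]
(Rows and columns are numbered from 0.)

Multiply ρ1 by 1/2.
Add 6 times ρ1 to ρ2.
Add 4 times ρ1 to ρ3.
Subtract 3 times ρ3 from ρ2.

4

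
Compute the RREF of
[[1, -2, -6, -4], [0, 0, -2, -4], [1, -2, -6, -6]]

r3 → r3 − r1
r2 → -1/2·r2
r3 → -1/2·r3
r2 → r2 − 2·r3
r1 → r1 + 4·r3
r1 → r1 + 6·r2

[[1, -2, 0, 0], [0, 0, 1, 0], [0, 0, 0, 1]]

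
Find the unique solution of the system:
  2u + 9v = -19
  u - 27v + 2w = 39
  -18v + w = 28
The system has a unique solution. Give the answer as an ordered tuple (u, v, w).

Form the augmented matrix and row-reduce:
  [ 2    9  0  |  -19 ]
  [ 1  -27  2  |   39 ]
  [ 0  -18  1  |   28 ]
Multiply R1 by 1/2.
  [ 1  9/2  0  |  -19/2 ]
  [ 1  -27  2  |     39 ]
  [ 0  -18  1  |     28 ]
Subtract R1 from R2.
  [ 1    9/2  0  |  -19/2 ]
  [ 0  -63/2  2  |   97/2 ]
  [ 0    -18  1  |     28 ]
Multiply R2 by -2/63.
  [ 1  9/2      0  |   -19/2 ]
  [ 0    1  -4/63  |  -97/63 ]
  [ 0  -18      1  |      28 ]
Add 18 times R2 to R3.
  [ 1  9/2      0  |   -19/2 ]
  [ 0    1  -4/63  |  -97/63 ]
  [ 0    0   -1/7  |     2/7 ]
Multiply R3 by -7.
  [ 1  9/2      0  |   -19/2 ]
  [ 0    1  -4/63  |  -97/63 ]
  [ 0    0      1  |      -2 ]
Add 4/63 times R3 to R2.
  [ 1  9/2  0  |  -19/2 ]
  [ 0    1  0  |   -5/3 ]
  [ 0    0  1  |     -2 ]
Subtract 9/2 times R2 from R1.
  [ 1  0  0  |    -2 ]
  [ 0  1  0  |  -5/3 ]
  [ 0  0  1  |    -2 ]
Reading off the last column: u = -2, v = -5/3, w = -2.

(-2, -5/3, -2)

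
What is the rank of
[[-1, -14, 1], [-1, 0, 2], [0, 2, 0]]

rank = 3

Multiply R1 by -1.
  [  1  14  -1 ]
  [ -1   0   2 ]
  [  0   2   0 ]
Add R1 to R2.
  [ 1  14  -1 ]
  [ 0  14   1 ]
  [ 0   2   0 ]
Multiply R2 by 1/14.
  [ 1  14    -1 ]
  [ 0   1  1/14 ]
  [ 0   2     0 ]
Subtract 2 times R2 from R3.
  [ 1  14    -1 ]
  [ 0   1  1/14 ]
  [ 0   0  -1/7 ]
Multiply R3 by -7.
  [ 1  14    -1 ]
  [ 0   1  1/14 ]
  [ 0   0     1 ]
Subtract 1/14 times R3 from R2.
  [ 1  14  -1 ]
  [ 0   1   0 ]
  [ 0   0   1 ]
Add R3 to R1.
  [ 1  14  0 ]
  [ 0   1  0 ]
  [ 0   0  1 ]
Subtract 14 times R2 from R1.
  [ 1  0  0 ]
  [ 0  1  0 ]
  [ 0  0  1 ]
The reduced form has 3 nonzero rows.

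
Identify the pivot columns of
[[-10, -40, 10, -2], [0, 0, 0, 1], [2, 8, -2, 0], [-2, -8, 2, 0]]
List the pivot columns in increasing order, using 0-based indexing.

ρ1 ← -1/10·ρ1
  [  1   4  -1  1/5 ]
  [  0   0   0    1 ]
  [  2   8  -2    0 ]
  [ -2  -8   2    0 ]
ρ3 ← ρ3 − 2·ρ1
  [  1   4  -1   1/5 ]
  [  0   0   0     1 ]
  [  0   0   0  -2/5 ]
  [ -2  -8   2     0 ]
ρ4 ← ρ4 + 2·ρ1
  [ 1  4  -1   1/5 ]
  [ 0  0   0     1 ]
  [ 0  0   0  -2/5 ]
  [ 0  0   0   2/5 ]
ρ3 ← ρ3 + 2/5·ρ2
  [ 1  4  -1  1/5 ]
  [ 0  0   0    1 ]
  [ 0  0   0    0 ]
  [ 0  0   0  2/5 ]
ρ4 ← ρ4 − 2/5·ρ2
  [ 1  4  -1  1/5 ]
  [ 0  0   0    1 ]
  [ 0  0   0    0 ]
  [ 0  0   0    0 ]
ρ1 ← ρ1 − 1/5·ρ2
  [ 1  4  -1  0 ]
  [ 0  0   0  1 ]
  [ 0  0   0  0 ]
  [ 0  0   0  0 ]
Pivot columns are the columns containing a leading 1.

0, 3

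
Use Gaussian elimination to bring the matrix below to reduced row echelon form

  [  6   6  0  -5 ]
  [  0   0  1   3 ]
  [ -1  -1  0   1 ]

[[1, 1, 0, 0], [0, 0, 1, 0], [0, 0, 0, 1]]

R1 ← 1/6·R1
  [  1   1  0  -5/6 ]
  [  0   0  1     3 ]
  [ -1  -1  0     1 ]
R3 ← R3 + R1
  [ 1  1  0  -5/6 ]
  [ 0  0  1     3 ]
  [ 0  0  0   1/6 ]
R3 ← 6·R3
  [ 1  1  0  -5/6 ]
  [ 0  0  1     3 ]
  [ 0  0  0     1 ]
R2 ← R2 − 3·R3
  [ 1  1  0  -5/6 ]
  [ 0  0  1     0 ]
  [ 0  0  0     1 ]
R1 ← R1 + 5/6·R3
  [ 1  1  0  0 ]
  [ 0  0  1  0 ]
  [ 0  0  0  1 ]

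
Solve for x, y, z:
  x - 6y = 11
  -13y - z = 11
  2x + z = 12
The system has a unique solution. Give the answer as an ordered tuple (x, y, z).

(5, -1, 2)

Form the augmented matrix and row-reduce:
  [ 1   -6   0  |  11 ]
  [ 0  -13  -1  |  11 ]
  [ 2    0   1  |  12 ]
R3 → R3 − 2·R1
  [ 1   -6   0  |   11 ]
  [ 0  -13  -1  |   11 ]
  [ 0   12   1  |  -10 ]
R2 → -1/13·R2
  [ 1  -6     0  |      11 ]
  [ 0   1  1/13  |  -11/13 ]
  [ 0  12     1  |     -10 ]
R3 → R3 − 12·R2
  [ 1  -6     0  |      11 ]
  [ 0   1  1/13  |  -11/13 ]
  [ 0   0  1/13  |    2/13 ]
R3 → 13·R3
  [ 1  -6     0  |      11 ]
  [ 0   1  1/13  |  -11/13 ]
  [ 0   0     1  |       2 ]
R2 → R2 − 1/13·R3
  [ 1  -6  0  |  11 ]
  [ 0   1  0  |  -1 ]
  [ 0   0  1  |   2 ]
R1 → R1 + 6·R2
  [ 1  0  0  |   5 ]
  [ 0  1  0  |  -1 ]
  [ 0  0  1  |   2 ]
Reading off the last column: x = 5, y = -1, z = 2.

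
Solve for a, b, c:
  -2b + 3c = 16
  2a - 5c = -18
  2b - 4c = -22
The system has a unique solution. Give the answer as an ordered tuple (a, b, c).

Form the augmented matrix and row-reduce:
  [ 0  -2   3  |   16 ]
  [ 2   0  -5  |  -18 ]
  [ 0   2  -4  |  -22 ]
R1 ↔ R2
R1 := 1/2·R1
R2 := -1/2·R2
R3 := R3 − 2·R2
R3 := -1·R3
R2 := R2 + 3/2·R3
R1 := R1 + 5/2·R3
Reading off the last column: a = 6, b = 1, c = 6.

(6, 1, 6)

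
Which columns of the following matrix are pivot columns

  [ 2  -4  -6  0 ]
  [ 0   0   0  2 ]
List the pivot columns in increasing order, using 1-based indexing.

Multiply R1 by 1/2.
Multiply R2 by 1/2.
Pivot columns are the columns containing a leading 1.

1, 4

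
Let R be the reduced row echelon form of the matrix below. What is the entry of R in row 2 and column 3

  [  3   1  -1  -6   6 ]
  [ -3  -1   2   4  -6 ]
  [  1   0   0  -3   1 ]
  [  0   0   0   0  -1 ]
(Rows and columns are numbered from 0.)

R1 ← 1/3·R1
  [  1  1/3  -1/3  -2   2 ]
  [ -3   -1     2   4  -6 ]
  [  1    0     0  -3   1 ]
  [  0    0     0   0  -1 ]
R2 ← R2 + 3·R1
  [ 1  1/3  -1/3  -2   2 ]
  [ 0    0     1  -2   0 ]
  [ 1    0     0  -3   1 ]
  [ 0    0     0   0  -1 ]
R3 ← R3 − R1
  [ 1   1/3  -1/3  -2   2 ]
  [ 0     0     1  -2   0 ]
  [ 0  -1/3   1/3  -1  -1 ]
  [ 0     0     0   0  -1 ]
R2 <-> R3
  [ 1   1/3  -1/3  -2   2 ]
  [ 0  -1/3   1/3  -1  -1 ]
  [ 0     0     1  -2   0 ]
  [ 0     0     0   0  -1 ]
R2 ← -3·R2
  [ 1  1/3  -1/3  -2   2 ]
  [ 0    1    -1   3   3 ]
  [ 0    0     1  -2   0 ]
  [ 0    0     0   0  -1 ]
R4 ← -1·R4
  [ 1  1/3  -1/3  -2  2 ]
  [ 0    1    -1   3  3 ]
  [ 0    0     1  -2  0 ]
  [ 0    0     0   0  1 ]
R2 ← R2 − 3·R4
  [ 1  1/3  -1/3  -2  2 ]
  [ 0    1    -1   3  0 ]
  [ 0    0     1  -2  0 ]
  [ 0    0     0   0  1 ]
R1 ← R1 − 2·R4
  [ 1  1/3  -1/3  -2  0 ]
  [ 0    1    -1   3  0 ]
  [ 0    0     1  -2  0 ]
  [ 0    0     0   0  1 ]
R2 ← R2 + R3
  [ 1  1/3  -1/3  -2  0 ]
  [ 0    1     0   1  0 ]
  [ 0    0     1  -2  0 ]
  [ 0    0     0   0  1 ]
R1 ← R1 + 1/3·R3
  [ 1  1/3  0  -8/3  0 ]
  [ 0    1  0     1  0 ]
  [ 0    0  1    -2  0 ]
  [ 0    0  0     0  1 ]
R1 ← R1 − 1/3·R2
  [ 1  0  0  -3  0 ]
  [ 0  1  0   1  0 ]
  [ 0  0  1  -2  0 ]
  [ 0  0  0   0  1 ]

-2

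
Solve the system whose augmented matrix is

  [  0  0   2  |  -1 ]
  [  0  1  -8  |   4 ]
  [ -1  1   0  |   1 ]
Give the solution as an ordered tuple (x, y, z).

(-1, 0, -1/2)

R1 <=> R3
  [ -1  1   0  |   1 ]
  [  0  1  -8  |   4 ]
  [  0  0   2  |  -1 ]
R1 -> -1·R1
  [ 1  -1   0  |  -1 ]
  [ 0   1  -8  |   4 ]
  [ 0   0   2  |  -1 ]
R3 -> 1/2·R3
  [ 1  -1   0  |    -1 ]
  [ 0   1  -8  |     4 ]
  [ 0   0   1  |  -1/2 ]
R2 -> R2 + 8·R3
  [ 1  -1  0  |    -1 ]
  [ 0   1  0  |     0 ]
  [ 0   0  1  |  -1/2 ]
R1 -> R1 + R2
  [ 1  0  0  |    -1 ]
  [ 0  1  0  |     0 ]
  [ 0  0  1  |  -1/2 ]
Reading off the last column: x = -1, y = 0, z = -1/2.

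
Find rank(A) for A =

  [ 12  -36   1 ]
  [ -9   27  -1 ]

rank = 2

Multiply ρ1 by 1/12.
  [  1  -3  1/12 ]
  [ -9  27    -1 ]
Add 9 times ρ1 to ρ2.
  [ 1  -3  1/12 ]
  [ 0   0  -1/4 ]
Multiply ρ2 by -4.
  [ 1  -3  1/12 ]
  [ 0   0     1 ]
Subtract 1/12 times ρ2 from ρ1.
  [ 1  -3  0 ]
  [ 0   0  1 ]
The reduced form has 2 nonzero rows.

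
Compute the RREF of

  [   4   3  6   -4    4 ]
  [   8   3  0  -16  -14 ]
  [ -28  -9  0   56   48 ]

[[1, 0, 0, -2, -3/2], [0, 1, 0, 0, -2/3], [0, 0, 1, 2/3, 2]]

R1 := 1/4·R1
  [   1  3/4  3/2   -1    1 ]
  [   8    3    0  -16  -14 ]
  [ -28   -9    0   56   48 ]
R2 := R2 − 8·R1
  [   1  3/4  3/2  -1    1 ]
  [   0   -3  -12  -8  -22 ]
  [ -28   -9    0  56   48 ]
R3 := R3 + 28·R1
  [ 1  3/4  3/2  -1    1 ]
  [ 0   -3  -12  -8  -22 ]
  [ 0   12   42  28   76 ]
R2 := -1/3·R2
  [ 1  3/4  3/2   -1     1 ]
  [ 0    1    4  8/3  22/3 ]
  [ 0   12   42   28    76 ]
R3 := R3 − 12·R2
  [ 1  3/4  3/2   -1     1 ]
  [ 0    1    4  8/3  22/3 ]
  [ 0    0   -6   -4   -12 ]
R3 := -1/6·R3
  [ 1  3/4  3/2   -1     1 ]
  [ 0    1    4  8/3  22/3 ]
  [ 0    0    1  2/3     2 ]
R2 := R2 − 4·R3
  [ 1  3/4  3/2   -1     1 ]
  [ 0    1    0    0  -2/3 ]
  [ 0    0    1  2/3     2 ]
R1 := R1 − 3/2·R3
  [ 1  3/4  0   -2    -2 ]
  [ 0    1  0    0  -2/3 ]
  [ 0    0  1  2/3     2 ]
R1 := R1 − 3/4·R2
  [ 1  0  0   -2  -3/2 ]
  [ 0  1  0    0  -2/3 ]
  [ 0  0  1  2/3     2 ]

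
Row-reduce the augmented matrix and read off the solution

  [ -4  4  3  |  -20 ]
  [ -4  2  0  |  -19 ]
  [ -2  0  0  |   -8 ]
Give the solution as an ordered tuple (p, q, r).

ρ1 → -1/4·ρ1
  [  1  -1  -3/4  |    5 ]
  [ -4   2     0  |  -19 ]
  [ -2   0     0  |   -8 ]
ρ2 → ρ2 + 4·ρ1
  [  1  -1  -3/4  |   5 ]
  [  0  -2    -3  |   1 ]
  [ -2   0     0  |  -8 ]
ρ3 → ρ3 + 2·ρ1
  [ 1  -1  -3/4  |  5 ]
  [ 0  -2    -3  |  1 ]
  [ 0  -2  -3/2  |  2 ]
ρ2 → -1/2·ρ2
  [ 1  -1  -3/4  |     5 ]
  [ 0   1   3/2  |  -1/2 ]
  [ 0  -2  -3/2  |     2 ]
ρ3 → ρ3 + 2·ρ2
  [ 1  -1  -3/4  |     5 ]
  [ 0   1   3/2  |  -1/2 ]
  [ 0   0   3/2  |     1 ]
ρ3 → 2/3·ρ3
  [ 1  -1  -3/4  |     5 ]
  [ 0   1   3/2  |  -1/2 ]
  [ 0   0     1  |   2/3 ]
ρ2 → ρ2 − 3/2·ρ3
  [ 1  -1  -3/4  |     5 ]
  [ 0   1     0  |  -3/2 ]
  [ 0   0     1  |   2/3 ]
ρ1 → ρ1 + 3/4·ρ3
  [ 1  -1  0  |  11/2 ]
  [ 0   1  0  |  -3/2 ]
  [ 0   0  1  |   2/3 ]
ρ1 → ρ1 + ρ2
  [ 1  0  0  |     4 ]
  [ 0  1  0  |  -3/2 ]
  [ 0  0  1  |   2/3 ]
Reading off the last column: p = 4, q = -3/2, r = 2/3.

(4, -3/2, 2/3)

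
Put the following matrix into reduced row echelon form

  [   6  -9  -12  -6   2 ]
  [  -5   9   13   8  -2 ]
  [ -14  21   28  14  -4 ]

Multiply R1 by 1/6.
  [   1  -3/2  -2  -1  1/3 ]
  [  -5     9  13   8   -2 ]
  [ -14    21  28  14   -4 ]
Add 5 times R1 to R2.
  [   1  -3/2  -2  -1   1/3 ]
  [   0   3/2   3   3  -1/3 ]
  [ -14    21  28  14    -4 ]
Add 14 times R1 to R3.
  [ 1  -3/2  -2  -1   1/3 ]
  [ 0   3/2   3   3  -1/3 ]
  [ 0     0   0   0   2/3 ]
Multiply R2 by 2/3.
  [ 1  -3/2  -2  -1   1/3 ]
  [ 0     1   2   2  -2/9 ]
  [ 0     0   0   0   2/3 ]
Multiply R3 by 3/2.
  [ 1  -3/2  -2  -1   1/3 ]
  [ 0     1   2   2  -2/9 ]
  [ 0     0   0   0     1 ]
Add 2/9 times R3 to R2.
  [ 1  -3/2  -2  -1  1/3 ]
  [ 0     1   2   2    0 ]
  [ 0     0   0   0    1 ]
Subtract 1/3 times R3 from R1.
  [ 1  -3/2  -2  -1  0 ]
  [ 0     1   2   2  0 ]
  [ 0     0   0   0  1 ]
Add 3/2 times R2 to R1.
  [ 1  0  1  2  0 ]
  [ 0  1  2  2  0 ]
  [ 0  0  0  0  1 ]

[[1, 0, 1, 2, 0], [0, 1, 2, 2, 0], [0, 0, 0, 0, 1]]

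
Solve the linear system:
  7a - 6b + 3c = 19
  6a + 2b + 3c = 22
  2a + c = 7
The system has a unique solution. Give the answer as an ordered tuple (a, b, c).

Form the augmented matrix and row-reduce:
  [ 7  -6  3  |  19 ]
  [ 6   2  3  |  22 ]
  [ 2   0  1  |   7 ]
r1 ← 1/7·r1
  [ 1  -6/7  3/7  |  19/7 ]
  [ 6     2    3  |    22 ]
  [ 2     0    1  |     7 ]
r2 ← r2 − 6·r1
  [ 1  -6/7  3/7  |  19/7 ]
  [ 0  50/7  3/7  |  40/7 ]
  [ 2     0    1  |     7 ]
r3 ← r3 − 2·r1
  [ 1  -6/7  3/7  |  19/7 ]
  [ 0  50/7  3/7  |  40/7 ]
  [ 0  12/7  1/7  |  11/7 ]
r2 ← 7/50·r2
  [ 1  -6/7   3/7  |  19/7 ]
  [ 0     1  3/50  |   4/5 ]
  [ 0  12/7   1/7  |  11/7 ]
r3 ← r3 − 12/7·r2
  [ 1  -6/7   3/7  |  19/7 ]
  [ 0     1  3/50  |   4/5 ]
  [ 0     0  1/25  |   1/5 ]
r3 ← 25·r3
  [ 1  -6/7   3/7  |  19/7 ]
  [ 0     1  3/50  |   4/5 ]
  [ 0     0     1  |     5 ]
r2 ← r2 − 3/50·r3
  [ 1  -6/7  3/7  |  19/7 ]
  [ 0     1    0  |   1/2 ]
  [ 0     0    1  |     5 ]
r1 ← r1 − 3/7·r3
  [ 1  -6/7  0  |  4/7 ]
  [ 0     1  0  |  1/2 ]
  [ 0     0  1  |    5 ]
r1 ← r1 + 6/7·r2
  [ 1  0  0  |    1 ]
  [ 0  1  0  |  1/2 ]
  [ 0  0  1  |    5 ]
Reading off the last column: a = 1, b = 1/2, c = 5.

(1, 1/2, 5)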